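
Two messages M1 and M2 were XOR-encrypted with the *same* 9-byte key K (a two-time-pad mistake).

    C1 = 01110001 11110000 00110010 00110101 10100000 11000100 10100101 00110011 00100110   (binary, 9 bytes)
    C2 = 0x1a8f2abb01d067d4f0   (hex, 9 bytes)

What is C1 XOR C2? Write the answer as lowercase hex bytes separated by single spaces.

C1 ⊕ C2 = (M1 ⊕ K) ⊕ (M2 ⊕ K) = M1 ⊕ M2 — the shared key cancels under XOR.
113 ^  26 = 107
240 ^ 143 = 127
 50 ^  42 =  24
 53 ^ 187 = 142
160 ^   1 = 161
196 ^ 208 =  20
165 ^ 103 = 194
 51 ^ 212 = 231
 38 ^ 240 = 214

6b 7f 18 8e a1 14 c2 e7 d6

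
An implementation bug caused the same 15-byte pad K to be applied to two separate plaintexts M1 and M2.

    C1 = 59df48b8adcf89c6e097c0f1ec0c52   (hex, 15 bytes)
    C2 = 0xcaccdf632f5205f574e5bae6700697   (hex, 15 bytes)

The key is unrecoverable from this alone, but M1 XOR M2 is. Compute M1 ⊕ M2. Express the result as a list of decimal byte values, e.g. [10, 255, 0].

[147, 19, 151, 219, 130, 157, 140, 51, 148, 114, 122, 23, 156, 10, 197]

C1 ⊕ C2 = (M1 ⊕ K) ⊕ (M2 ⊕ K) = M1 ⊕ M2 — the shared key cancels under XOR.
byte 0: 59 ⊕ ca = 93
byte 1: df ⊕ cc = 13
byte 2: 48 ⊕ df = 97
byte 3: b8 ⊕ 63 = db
byte 4: ad ⊕ 2f = 82
byte 5: cf ⊕ 52 = 9d
byte 6: 89 ⊕ 05 = 8c
byte 7: c6 ⊕ f5 = 33
byte 8: e0 ⊕ 74 = 94
byte 9: 97 ⊕ e5 = 72
byte 10: c0 ⊕ ba = 7a
byte 11: f1 ⊕ e6 = 17
byte 12: ec ⊕ 70 = 9c
byte 13: 0c ⊕ 06 = 0a
byte 14: 52 ⊕ 97 = c5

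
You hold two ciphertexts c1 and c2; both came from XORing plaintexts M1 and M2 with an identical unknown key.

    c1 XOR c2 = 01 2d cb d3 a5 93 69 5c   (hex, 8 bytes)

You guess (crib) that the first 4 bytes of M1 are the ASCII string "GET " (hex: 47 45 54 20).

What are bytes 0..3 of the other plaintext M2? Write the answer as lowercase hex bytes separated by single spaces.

46 68 9f f3

Since c1 ⊕ c2 = M1 ⊕ M2, XORing with the guessed M1 bytes yields the corresponding M2 bytes: M2 = (c1 ⊕ c2) ⊕ M1.
byte 0: 01 ^ 47 = 46
byte 1: 2d ^ 45 = 68
byte 2: cb ^ 54 = 9f
byte 3: d3 ^ 20 = f3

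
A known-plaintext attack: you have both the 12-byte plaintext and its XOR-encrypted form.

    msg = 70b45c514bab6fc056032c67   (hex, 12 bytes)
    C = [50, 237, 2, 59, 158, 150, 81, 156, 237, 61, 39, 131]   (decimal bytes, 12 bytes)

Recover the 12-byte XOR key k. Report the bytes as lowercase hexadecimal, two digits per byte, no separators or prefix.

42595e6ad53d3e5cbb3e0be4

Since C = msg ⊕ k, XORing both sides with msg gives k = msg ⊕ C.
112 ⊕  50 =  66
180 ⊕ 237 =  89
 92 ⊕   2 =  94
 81 ⊕  59 = 106
 75 ⊕ 158 = 213
171 ⊕ 150 =  61
111 ⊕  81 =  62
192 ⊕ 156 =  92
 86 ⊕ 237 = 187
  3 ⊕  61 =  62
 44 ⊕  39 =  11
103 ⊕ 131 = 228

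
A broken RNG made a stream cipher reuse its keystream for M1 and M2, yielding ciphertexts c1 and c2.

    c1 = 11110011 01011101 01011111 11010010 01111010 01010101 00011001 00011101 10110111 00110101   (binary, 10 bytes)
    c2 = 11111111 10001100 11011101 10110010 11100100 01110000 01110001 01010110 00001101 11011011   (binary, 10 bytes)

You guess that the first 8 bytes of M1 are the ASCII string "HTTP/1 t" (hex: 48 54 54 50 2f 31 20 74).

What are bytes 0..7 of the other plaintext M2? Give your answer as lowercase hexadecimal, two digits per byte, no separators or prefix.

4485d630b114483f

First, c1 ⊕ c2 = (M1 ⊕ K) ⊕ (M2 ⊕ K) = M1 ⊕ M2, so the key drops out. Then M2 = (M1 ⊕ M2) ⊕ M1 over the first 8 bytes.
byte 0: (f3 ^ ff) ^ 48 = 0c ^ 48 = 44
byte 1: (5d ^ 8c) ^ 54 = d1 ^ 54 = 85
byte 2: (5f ^ dd) ^ 54 = 82 ^ 54 = d6
byte 3: (d2 ^ b2) ^ 50 = 60 ^ 50 = 30
byte 4: (7a ^ e4) ^ 2f = 9e ^ 2f = b1
byte 5: (55 ^ 70) ^ 31 = 25 ^ 31 = 14
byte 6: (19 ^ 71) ^ 20 = 68 ^ 20 = 48
byte 7: (1d ^ 56) ^ 74 = 4b ^ 74 = 3f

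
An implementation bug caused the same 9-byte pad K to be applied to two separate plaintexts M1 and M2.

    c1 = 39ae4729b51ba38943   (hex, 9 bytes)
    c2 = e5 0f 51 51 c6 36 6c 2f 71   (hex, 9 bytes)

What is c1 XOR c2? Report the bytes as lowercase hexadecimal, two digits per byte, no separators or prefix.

dca11678732dcfa632

c1 ⊕ c2 = (M1 ⊕ K) ⊕ (M2 ⊕ K) = M1 ⊕ M2 — the shared key cancels under XOR.
39 ⊕ e5 = dc
ae ⊕ 0f = a1
47 ⊕ 51 = 16
29 ⊕ 51 = 78
b5 ⊕ c6 = 73
1b ⊕ 36 = 2d
a3 ⊕ 6c = cf
89 ⊕ 2f = a6
43 ⊕ 71 = 32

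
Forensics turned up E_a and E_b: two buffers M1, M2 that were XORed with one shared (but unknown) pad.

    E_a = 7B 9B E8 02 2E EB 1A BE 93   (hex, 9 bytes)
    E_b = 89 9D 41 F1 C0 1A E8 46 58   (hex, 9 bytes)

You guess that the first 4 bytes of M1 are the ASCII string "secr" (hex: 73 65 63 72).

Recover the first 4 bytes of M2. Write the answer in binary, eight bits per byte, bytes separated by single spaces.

First, E_a ⊕ E_b = (M1 ⊕ K) ⊕ (M2 ⊕ K) = M1 ⊕ M2, so the key drops out. Then M2 = (M1 ⊕ M2) ⊕ M1 over the first 4 bytes.
byte 0: (7b ^ 89) ^ 73 = f2 ^ 73 = 81
byte 1: (9b ^ 9d) ^ 65 = 06 ^ 65 = 63
byte 2: (e8 ^ 41) ^ 63 = a9 ^ 63 = ca
byte 3: (02 ^ f1) ^ 72 = f3 ^ 72 = 81

10000001 01100011 11001010 10000001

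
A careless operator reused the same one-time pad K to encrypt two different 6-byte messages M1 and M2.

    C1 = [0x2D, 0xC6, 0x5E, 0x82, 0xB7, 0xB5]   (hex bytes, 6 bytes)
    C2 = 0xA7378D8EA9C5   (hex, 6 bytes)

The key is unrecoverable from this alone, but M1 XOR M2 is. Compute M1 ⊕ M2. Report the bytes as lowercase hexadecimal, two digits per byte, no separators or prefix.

8af1d30c1e70

C1 ⊕ C2 = (M1 ⊕ K) ⊕ (M2 ⊕ K) = M1 ⊕ M2 — the shared key cancels under XOR.
byte 0: 2d xor a7 = 8a
byte 1: c6 xor 37 = f1
byte 2: 5e xor 8d = d3
byte 3: 82 xor 8e = 0c
byte 4: b7 xor a9 = 1e
byte 5: b5 xor c5 = 70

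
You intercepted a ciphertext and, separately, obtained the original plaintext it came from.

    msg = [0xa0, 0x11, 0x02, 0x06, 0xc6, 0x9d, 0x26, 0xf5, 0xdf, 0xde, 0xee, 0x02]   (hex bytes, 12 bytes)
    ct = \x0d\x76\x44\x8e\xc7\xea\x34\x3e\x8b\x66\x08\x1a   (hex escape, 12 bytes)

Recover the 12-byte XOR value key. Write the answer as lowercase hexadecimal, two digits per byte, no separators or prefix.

ad674688017712cb54b8e618

Since ct = msg ⊕ key, XORing both sides with msg gives key = msg ⊕ ct.
byte 0: a0 xor 0d = ad
byte 1: 11 xor 76 = 67
byte 2: 02 xor 44 = 46
byte 3: 06 xor 8e = 88
byte 4: c6 xor c7 = 01
byte 5: 9d xor ea = 77
byte 6: 26 xor 34 = 12
byte 7: f5 xor 3e = cb
byte 8: df xor 8b = 54
byte 9: de xor 66 = b8
byte 10: ee xor 08 = e6
byte 11: 02 xor 1a = 18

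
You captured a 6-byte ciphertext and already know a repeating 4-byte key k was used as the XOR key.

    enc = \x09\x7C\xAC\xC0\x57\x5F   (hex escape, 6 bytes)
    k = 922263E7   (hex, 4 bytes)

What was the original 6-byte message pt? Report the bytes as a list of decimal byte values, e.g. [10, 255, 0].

[155, 94, 207, 39, 197, 125]

The 4-byte key repeats, so the effective keystream is 92 22 63 e7 92 22.
byte 0: 09 XOR 92 = 9b
byte 1: 7c XOR 22 = 5e
byte 2: ac XOR 63 = cf
byte 3: c0 XOR e7 = 27
byte 4: 57 XOR 92 = c5
byte 5: 5f XOR 22 = 7d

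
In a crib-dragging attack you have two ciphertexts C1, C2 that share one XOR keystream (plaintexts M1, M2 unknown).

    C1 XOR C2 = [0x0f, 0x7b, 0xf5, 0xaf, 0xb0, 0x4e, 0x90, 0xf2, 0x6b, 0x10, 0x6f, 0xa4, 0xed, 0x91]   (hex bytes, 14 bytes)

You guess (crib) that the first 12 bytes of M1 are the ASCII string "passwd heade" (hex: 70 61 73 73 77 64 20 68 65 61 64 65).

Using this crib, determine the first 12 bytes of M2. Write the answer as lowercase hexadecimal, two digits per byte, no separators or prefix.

Since C1 ⊕ C2 = M1 ⊕ M2, XORing with the guessed M1 bytes yields the corresponding M2 bytes: M2 = (C1 ⊕ C2) ⊕ M1.
byte 0: 0f xor 70 = 7f
byte 1: 7b xor 61 = 1a
byte 2: f5 xor 73 = 86
byte 3: af xor 73 = dc
byte 4: b0 xor 77 = c7
byte 5: 4e xor 64 = 2a
byte 6: 90 xor 20 = b0
byte 7: f2 xor 68 = 9a
byte 8: 6b xor 65 = 0e
byte 9: 10 xor 61 = 71
byte 10: 6f xor 64 = 0b
byte 11: a4 xor 65 = c1

7f1a86dcc72ab09a0e710bc1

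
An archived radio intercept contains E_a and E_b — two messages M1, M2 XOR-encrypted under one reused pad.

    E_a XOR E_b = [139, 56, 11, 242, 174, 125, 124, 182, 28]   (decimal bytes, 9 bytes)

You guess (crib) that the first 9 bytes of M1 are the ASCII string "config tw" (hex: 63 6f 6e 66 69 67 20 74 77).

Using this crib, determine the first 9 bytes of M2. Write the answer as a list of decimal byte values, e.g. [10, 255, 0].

[232, 87, 101, 148, 199, 26, 92, 194, 107]

Since E_a ⊕ E_b = M1 ⊕ M2, XORing with the guessed M1 bytes yields the corresponding M2 bytes: M2 = (E_a ⊕ E_b) ⊕ M1.
8b ^ 63 = e8
38 ^ 6f = 57
0b ^ 6e = 65
f2 ^ 66 = 94
ae ^ 69 = c7
7d ^ 67 = 1a
7c ^ 20 = 5c
b6 ^ 74 = c2
1c ^ 77 = 6b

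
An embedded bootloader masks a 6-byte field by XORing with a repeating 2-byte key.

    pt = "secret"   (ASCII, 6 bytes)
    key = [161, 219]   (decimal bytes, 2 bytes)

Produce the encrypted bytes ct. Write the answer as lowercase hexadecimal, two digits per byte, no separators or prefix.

d2bec2a9c4af

The 2-byte key repeats, so the effective keystream is a1 db a1 db a1 db.
byte 0: 73 ⊕ a1 = d2
byte 1: 65 ⊕ db = be
byte 2: 63 ⊕ a1 = c2
byte 3: 72 ⊕ db = a9
byte 4: 65 ⊕ a1 = c4
byte 5: 74 ⊕ db = af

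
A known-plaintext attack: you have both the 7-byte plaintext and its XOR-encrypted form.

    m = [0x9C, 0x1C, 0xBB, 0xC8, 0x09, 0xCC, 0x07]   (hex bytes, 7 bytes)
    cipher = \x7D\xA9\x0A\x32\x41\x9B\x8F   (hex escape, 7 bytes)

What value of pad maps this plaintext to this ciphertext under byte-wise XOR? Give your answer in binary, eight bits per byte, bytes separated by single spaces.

11100001 10110101 10110001 11111010 01001000 01010111 10001000

Since cipher = m ⊕ pad, XORing both sides with m gives pad = m ⊕ cipher.
9c ⊕ 7d = e1
1c ⊕ a9 = b5
bb ⊕ 0a = b1
c8 ⊕ 32 = fa
09 ⊕ 41 = 48
cc ⊕ 9b = 57
07 ⊕ 8f = 88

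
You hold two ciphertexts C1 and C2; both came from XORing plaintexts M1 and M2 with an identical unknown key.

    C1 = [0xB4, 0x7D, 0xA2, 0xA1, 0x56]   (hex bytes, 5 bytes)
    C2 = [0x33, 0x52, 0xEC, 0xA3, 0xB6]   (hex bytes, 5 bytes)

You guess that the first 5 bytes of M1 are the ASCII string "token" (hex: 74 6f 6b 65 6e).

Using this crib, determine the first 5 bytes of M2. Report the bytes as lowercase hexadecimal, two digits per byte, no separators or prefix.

First, C1 ⊕ C2 = (M1 ⊕ K) ⊕ (M2 ⊕ K) = M1 ⊕ M2, so the key drops out. Then M2 = (M1 ⊕ M2) ⊕ M1 over the first 5 bytes.
byte 0: (b4 XOR 33) XOR 74 = 87 XOR 74 = f3
byte 1: (7d XOR 52) XOR 6f = 2f XOR 6f = 40
byte 2: (a2 XOR ec) XOR 6b = 4e XOR 6b = 25
byte 3: (a1 XOR a3) XOR 65 = 02 XOR 65 = 67
byte 4: (56 XOR b6) XOR 6e = e0 XOR 6e = 8e

f34025678e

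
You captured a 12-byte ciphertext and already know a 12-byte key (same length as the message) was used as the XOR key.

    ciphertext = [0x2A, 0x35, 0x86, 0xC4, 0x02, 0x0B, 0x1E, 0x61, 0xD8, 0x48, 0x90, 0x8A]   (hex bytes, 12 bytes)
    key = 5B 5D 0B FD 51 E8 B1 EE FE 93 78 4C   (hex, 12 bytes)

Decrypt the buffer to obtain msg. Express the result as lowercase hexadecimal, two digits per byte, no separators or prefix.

XOR is its own inverse, so applying the key byte-wise gives the result directly.
 42 ^  91 = 113
 53 ^  93 = 104
134 ^  11 = 141
196 ^ 253 =  57
  2 ^  81 =  83
 11 ^ 232 = 227
 30 ^ 177 = 175
 97 ^ 238 = 143
216 ^ 254 =  38
 72 ^ 147 = 219
144 ^ 120 = 232
138 ^  76 = 198

71688d3953e3af8f26dbe8c6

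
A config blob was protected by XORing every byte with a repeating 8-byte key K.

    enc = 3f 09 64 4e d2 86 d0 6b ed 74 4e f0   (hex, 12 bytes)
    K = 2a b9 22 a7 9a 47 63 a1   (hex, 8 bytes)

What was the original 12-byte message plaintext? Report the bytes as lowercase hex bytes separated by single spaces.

15 b0 46 e9 48 c1 b3 ca c7 cd 6c 57

The 8-byte key repeats, so the effective keystream is 2a b9 22 a7 9a 47 63 a1 2a b9 22 a7.
byte 0: 3f ⊕ 2a = 15
byte 1: 09 ⊕ b9 = b0
byte 2: 64 ⊕ 22 = 46
byte 3: 4e ⊕ a7 = e9
byte 4: d2 ⊕ 9a = 48
byte 5: 86 ⊕ 47 = c1
byte 6: d0 ⊕ 63 = b3
byte 7: 6b ⊕ a1 = ca
byte 8: ed ⊕ 2a = c7
byte 9: 74 ⊕ b9 = cd
byte 10: 4e ⊕ 22 = 6c
byte 11: f0 ⊕ a7 = 57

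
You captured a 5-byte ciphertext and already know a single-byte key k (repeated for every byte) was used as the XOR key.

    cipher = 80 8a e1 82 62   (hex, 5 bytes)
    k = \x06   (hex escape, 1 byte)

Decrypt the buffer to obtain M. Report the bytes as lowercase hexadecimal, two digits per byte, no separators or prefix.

The 1-byte key repeats, so the effective keystream is 06 06 06 06 06.
byte 0: 80 XOR 06 = 86
byte 1: 8a XOR 06 = 8c
byte 2: e1 XOR 06 = e7
byte 3: 82 XOR 06 = 84
byte 4: 62 XOR 06 = 64

868ce78464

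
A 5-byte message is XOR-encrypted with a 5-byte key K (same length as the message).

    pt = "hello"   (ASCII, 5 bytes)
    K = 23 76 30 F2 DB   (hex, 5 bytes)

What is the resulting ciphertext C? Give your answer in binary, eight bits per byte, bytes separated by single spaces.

01001011 00010011 01011100 10011110 10110100

68 xor 23 = 4b
65 xor 76 = 13
6c xor 30 = 5c
6c xor f2 = 9e
6f xor db = b4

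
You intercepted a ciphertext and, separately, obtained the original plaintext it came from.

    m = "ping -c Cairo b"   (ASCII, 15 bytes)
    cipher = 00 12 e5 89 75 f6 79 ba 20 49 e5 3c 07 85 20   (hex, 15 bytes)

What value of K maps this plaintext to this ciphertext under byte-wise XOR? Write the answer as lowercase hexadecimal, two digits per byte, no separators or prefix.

707b8bee55db1a9a63288c4e68a542

Since cipher = m ⊕ K, XORing both sides with m gives K = m ⊕ cipher.
70 ^ 00 = 70
69 ^ 12 = 7b
6e ^ e5 = 8b
67 ^ 89 = ee
20 ^ 75 = 55
2d ^ f6 = db
63 ^ 79 = 1a
20 ^ ba = 9a
43 ^ 20 = 63
61 ^ 49 = 28
69 ^ e5 = 8c
72 ^ 3c = 4e
6f ^ 07 = 68
20 ^ 85 = a5
62 ^ 20 = 42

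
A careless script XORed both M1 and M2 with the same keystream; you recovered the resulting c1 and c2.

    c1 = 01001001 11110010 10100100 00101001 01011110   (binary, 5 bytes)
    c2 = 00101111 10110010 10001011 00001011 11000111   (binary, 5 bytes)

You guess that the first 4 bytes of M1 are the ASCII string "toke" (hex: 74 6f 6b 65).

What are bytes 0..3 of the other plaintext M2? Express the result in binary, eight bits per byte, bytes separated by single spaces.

00010010 00101111 01000100 01000111

First, c1 ⊕ c2 = (M1 ⊕ K) ⊕ (M2 ⊕ K) = M1 ⊕ M2, so the key drops out. Then M2 = (M1 ⊕ M2) ⊕ M1 over the first 4 bytes.
byte 0: (49 XOR 2f) XOR 74 = 66 XOR 74 = 12
byte 1: (f2 XOR b2) XOR 6f = 40 XOR 6f = 2f
byte 2: (a4 XOR 8b) XOR 6b = 2f XOR 6b = 44
byte 3: (29 XOR 0b) XOR 65 = 22 XOR 65 = 47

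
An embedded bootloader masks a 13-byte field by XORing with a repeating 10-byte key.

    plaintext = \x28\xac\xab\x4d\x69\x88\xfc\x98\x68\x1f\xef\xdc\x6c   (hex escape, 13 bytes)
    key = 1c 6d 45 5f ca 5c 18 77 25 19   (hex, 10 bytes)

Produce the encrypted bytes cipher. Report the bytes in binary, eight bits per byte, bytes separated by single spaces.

The 10-byte key repeats, so the effective keystream is 1c 6d 45 5f ca 5c 18 77 25 19 1c 6d 45.
byte 0: 28 XOR 1c = 34
byte 1: ac XOR 6d = c1
byte 2: ab XOR 45 = ee
byte 3: 4d XOR 5f = 12
byte 4: 69 XOR ca = a3
byte 5: 88 XOR 5c = d4
byte 6: fc XOR 18 = e4
byte 7: 98 XOR 77 = ef
byte 8: 68 XOR 25 = 4d
byte 9: 1f XOR 19 = 06
byte 10: ef XOR 1c = f3
byte 11: dc XOR 6d = b1
byte 12: 6c XOR 45 = 29

00110100 11000001 11101110 00010010 10100011 11010100 11100100 11101111 01001101 00000110 11110011 10110001 00101001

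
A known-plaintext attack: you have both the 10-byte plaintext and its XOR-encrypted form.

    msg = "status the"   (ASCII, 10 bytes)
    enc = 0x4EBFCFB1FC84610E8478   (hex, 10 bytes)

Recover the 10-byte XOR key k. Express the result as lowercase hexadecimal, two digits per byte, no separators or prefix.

Since enc = msg ⊕ k, XORing both sides with msg gives k = msg ⊕ enc.
73 ⊕ 4e = 3d
74 ⊕ bf = cb
61 ⊕ cf = ae
74 ⊕ b1 = c5
75 ⊕ fc = 89
73 ⊕ 84 = f7
20 ⊕ 61 = 41
74 ⊕ 0e = 7a
68 ⊕ 84 = ec
65 ⊕ 78 = 1d

3dcbaec589f7417aec1d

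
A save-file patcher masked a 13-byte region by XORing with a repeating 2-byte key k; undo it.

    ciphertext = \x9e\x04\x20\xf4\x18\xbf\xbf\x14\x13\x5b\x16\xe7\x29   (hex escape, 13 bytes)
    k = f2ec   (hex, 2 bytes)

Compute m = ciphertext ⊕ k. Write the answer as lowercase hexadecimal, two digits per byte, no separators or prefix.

The 2-byte key repeats, so the effective keystream is f2 ec f2 ec f2 ec f2 ec f2 ec f2 ec f2.
byte 0: 9e XOR f2 = 6c
byte 1: 04 XOR ec = e8
byte 2: 20 XOR f2 = d2
byte 3: f4 XOR ec = 18
byte 4: 18 XOR f2 = ea
byte 5: bf XOR ec = 53
byte 6: bf XOR f2 = 4d
byte 7: 14 XOR ec = f8
byte 8: 13 XOR f2 = e1
byte 9: 5b XOR ec = b7
byte 10: 16 XOR f2 = e4
byte 11: e7 XOR ec = 0b
byte 12: 29 XOR f2 = db

6ce8d218ea534df8e1b7e40bdb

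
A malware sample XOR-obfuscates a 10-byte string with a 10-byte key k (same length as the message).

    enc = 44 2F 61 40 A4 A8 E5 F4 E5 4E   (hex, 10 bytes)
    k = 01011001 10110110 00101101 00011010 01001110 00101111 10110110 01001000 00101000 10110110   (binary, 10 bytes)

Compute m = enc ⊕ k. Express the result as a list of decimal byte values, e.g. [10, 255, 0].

01000100 XOR 01011001 = 00011101
00101111 XOR 10110110 = 10011001
01100001 XOR 00101101 = 01001100
01000000 XOR 00011010 = 01011010
10100100 XOR 01001110 = 11101010
10101000 XOR 00101111 = 10000111
11100101 XOR 10110110 = 01010011
11110100 XOR 01001000 = 10111100
11100101 XOR 00101000 = 11001101
01001110 XOR 10110110 = 11111000

[29, 153, 76, 90, 234, 135, 83, 188, 205, 248]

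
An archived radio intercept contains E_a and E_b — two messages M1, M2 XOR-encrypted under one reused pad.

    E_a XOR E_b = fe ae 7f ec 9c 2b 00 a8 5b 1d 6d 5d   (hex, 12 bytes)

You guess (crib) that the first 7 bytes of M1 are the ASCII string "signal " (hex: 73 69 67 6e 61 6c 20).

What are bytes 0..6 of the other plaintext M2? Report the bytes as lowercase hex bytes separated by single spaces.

8d c7 18 82 fd 47 20

Since E_a ⊕ E_b = M1 ⊕ M2, XORing with the guessed M1 bytes yields the corresponding M2 bytes: M2 = (E_a ⊕ E_b) ⊕ M1.
fe ⊕ 73 = 8d
ae ⊕ 69 = c7
7f ⊕ 67 = 18
ec ⊕ 6e = 82
9c ⊕ 61 = fd
2b ⊕ 6c = 47
00 ⊕ 20 = 20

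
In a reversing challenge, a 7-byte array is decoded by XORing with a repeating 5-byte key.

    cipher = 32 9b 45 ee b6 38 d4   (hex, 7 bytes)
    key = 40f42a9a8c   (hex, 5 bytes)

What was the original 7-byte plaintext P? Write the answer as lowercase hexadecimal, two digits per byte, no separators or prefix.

The 5-byte key repeats, so the effective keystream is 40 f4 2a 9a 8c 40 f4.
byte 0:  50 XOR  64 = 114
byte 1: 155 XOR 244 = 111
byte 2:  69 XOR  42 = 111
byte 3: 238 XOR 154 = 116
byte 4: 182 XOR 140 =  58
byte 5:  56 XOR  64 = 120
byte 6: 212 XOR 244 =  32

726f6f743a7820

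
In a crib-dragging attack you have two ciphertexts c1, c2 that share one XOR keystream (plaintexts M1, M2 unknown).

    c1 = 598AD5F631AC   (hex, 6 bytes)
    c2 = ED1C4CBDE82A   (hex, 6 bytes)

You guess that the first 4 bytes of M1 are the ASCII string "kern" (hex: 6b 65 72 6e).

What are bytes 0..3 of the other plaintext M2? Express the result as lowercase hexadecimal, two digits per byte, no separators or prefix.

dff3eb25

First, c1 ⊕ c2 = (M1 ⊕ K) ⊕ (M2 ⊕ K) = M1 ⊕ M2, so the key drops out. Then M2 = (M1 ⊕ M2) ⊕ M1 over the first 4 bytes.
byte 0: (59 ⊕ ed) ⊕ 6b = b4 ⊕ 6b = df
byte 1: (8a ⊕ 1c) ⊕ 65 = 96 ⊕ 65 = f3
byte 2: (d5 ⊕ 4c) ⊕ 72 = 99 ⊕ 72 = eb
byte 3: (f6 ⊕ bd) ⊕ 6e = 4b ⊕ 6e = 25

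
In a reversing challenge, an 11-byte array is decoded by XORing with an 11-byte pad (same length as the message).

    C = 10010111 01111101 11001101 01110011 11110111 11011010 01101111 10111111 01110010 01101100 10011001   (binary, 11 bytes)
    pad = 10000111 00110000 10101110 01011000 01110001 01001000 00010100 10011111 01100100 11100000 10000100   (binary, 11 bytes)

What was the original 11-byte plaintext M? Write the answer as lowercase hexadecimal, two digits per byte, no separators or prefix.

byte 0: 97 ^ 87 = 10
byte 1: 7d ^ 30 = 4d
byte 2: cd ^ ae = 63
byte 3: 73 ^ 58 = 2b
byte 4: f7 ^ 71 = 86
byte 5: da ^ 48 = 92
byte 6: 6f ^ 14 = 7b
byte 7: bf ^ 9f = 20
byte 8: 72 ^ 64 = 16
byte 9: 6c ^ e0 = 8c
byte 10: 99 ^ 84 = 1d

104d632b86927b20168c1d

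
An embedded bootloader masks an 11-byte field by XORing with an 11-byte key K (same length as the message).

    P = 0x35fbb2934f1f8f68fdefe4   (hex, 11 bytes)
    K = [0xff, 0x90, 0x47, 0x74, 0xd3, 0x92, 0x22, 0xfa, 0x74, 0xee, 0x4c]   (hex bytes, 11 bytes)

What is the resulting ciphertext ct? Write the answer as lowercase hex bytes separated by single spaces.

XOR is its own inverse, so applying the key byte-wise gives the result directly.
 53 XOR 255 = 202
251 XOR 144 = 107
178 XOR  71 = 245
147 XOR 116 = 231
 79 XOR 211 = 156
 31 XOR 146 = 141
143 XOR  34 = 173
104 XOR 250 = 146
253 XOR 116 = 137
239 XOR 238 =   1
228 XOR  76 = 168

ca 6b f5 e7 9c 8d ad 92 89 01 a8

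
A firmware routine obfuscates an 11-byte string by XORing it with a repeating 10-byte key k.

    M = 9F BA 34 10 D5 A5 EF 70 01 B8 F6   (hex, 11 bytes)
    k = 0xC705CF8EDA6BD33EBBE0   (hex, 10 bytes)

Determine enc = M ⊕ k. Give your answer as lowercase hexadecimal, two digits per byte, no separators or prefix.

58bffb9e0fce3c4eba5831

The 10-byte key repeats, so the effective keystream is c7 05 cf 8e da 6b d3 3e bb e0 c7.
byte 0: 9f ^ c7 = 58
byte 1: ba ^ 05 = bf
byte 2: 34 ^ cf = fb
byte 3: 10 ^ 8e = 9e
byte 4: d5 ^ da = 0f
byte 5: a5 ^ 6b = ce
byte 6: ef ^ d3 = 3c
byte 7: 70 ^ 3e = 4e
byte 8: 01 ^ bb = ba
byte 9: b8 ^ e0 = 58
byte 10: f6 ^ c7 = 31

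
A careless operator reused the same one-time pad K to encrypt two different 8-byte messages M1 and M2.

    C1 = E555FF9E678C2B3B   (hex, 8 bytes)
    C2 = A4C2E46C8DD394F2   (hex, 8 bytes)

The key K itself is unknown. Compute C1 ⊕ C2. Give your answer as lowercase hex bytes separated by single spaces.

41 97 1b f2 ea 5f bf c9

C1 ⊕ C2 = (M1 ⊕ K) ⊕ (M2 ⊕ K) = M1 ⊕ M2 — the shared key cancels under XOR.
229 xor 164 =  65
 85 xor 194 = 151
255 xor 228 =  27
158 xor 108 = 242
103 xor 141 = 234
140 xor 211 =  95
 43 xor 148 = 191
 59 xor 242 = 201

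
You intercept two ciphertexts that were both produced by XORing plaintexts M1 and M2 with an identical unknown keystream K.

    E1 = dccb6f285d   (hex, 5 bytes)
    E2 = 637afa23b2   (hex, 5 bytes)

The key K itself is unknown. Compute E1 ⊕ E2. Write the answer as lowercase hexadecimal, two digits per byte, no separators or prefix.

E1 ⊕ E2 = (M1 ⊕ K) ⊕ (M2 ⊕ K) = M1 ⊕ M2 — the shared key cancels under XOR.
byte 0: dc ^ 63 = bf
byte 1: cb ^ 7a = b1
byte 2: 6f ^ fa = 95
byte 3: 28 ^ 23 = 0b
byte 4: 5d ^ b2 = ef

bfb1950bef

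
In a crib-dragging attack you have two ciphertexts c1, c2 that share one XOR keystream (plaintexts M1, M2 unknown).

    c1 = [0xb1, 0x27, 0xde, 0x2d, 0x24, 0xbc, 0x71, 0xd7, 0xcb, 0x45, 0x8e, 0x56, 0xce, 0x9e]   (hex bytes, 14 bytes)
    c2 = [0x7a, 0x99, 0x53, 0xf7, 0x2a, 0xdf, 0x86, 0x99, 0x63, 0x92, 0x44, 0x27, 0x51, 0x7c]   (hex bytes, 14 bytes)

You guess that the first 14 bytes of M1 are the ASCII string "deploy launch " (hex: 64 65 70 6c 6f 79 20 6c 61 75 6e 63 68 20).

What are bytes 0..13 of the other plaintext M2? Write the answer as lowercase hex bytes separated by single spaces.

First, c1 ⊕ c2 = (M1 ⊕ K) ⊕ (M2 ⊕ K) = M1 ⊕ M2, so the key drops out. Then M2 = (M1 ⊕ M2) ⊕ M1 over the first 14 bytes.
byte 0: (b1 xor 7a) xor 64 = cb xor 64 = af
byte 1: (27 xor 99) xor 65 = be xor 65 = db
byte 2: (de xor 53) xor 70 = 8d xor 70 = fd
byte 3: (2d xor f7) xor 6c = da xor 6c = b6
byte 4: (24 xor 2a) xor 6f = 0e xor 6f = 61
byte 5: (bc xor df) xor 79 = 63 xor 79 = 1a
byte 6: (71 xor 86) xor 20 = f7 xor 20 = d7
byte 7: (d7 xor 99) xor 6c = 4e xor 6c = 22
byte 8: (cb xor 63) xor 61 = a8 xor 61 = c9
byte 9: (45 xor 92) xor 75 = d7 xor 75 = a2
byte 10: (8e xor 44) xor 6e = ca xor 6e = a4
byte 11: (56 xor 27) xor 63 = 71 xor 63 = 12
byte 12: (ce xor 51) xor 68 = 9f xor 68 = f7
byte 13: (9e xor 7c) xor 20 = e2 xor 20 = c2

af db fd b6 61 1a d7 22 c9 a2 a4 12 f7 c2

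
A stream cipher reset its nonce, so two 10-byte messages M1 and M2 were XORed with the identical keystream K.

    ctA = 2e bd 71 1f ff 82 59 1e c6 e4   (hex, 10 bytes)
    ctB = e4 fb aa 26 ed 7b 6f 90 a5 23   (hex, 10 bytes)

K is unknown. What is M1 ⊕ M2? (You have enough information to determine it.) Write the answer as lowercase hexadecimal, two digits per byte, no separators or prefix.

ca46db3912f9368e63c7

ctA ⊕ ctB = (M1 ⊕ K) ⊕ (M2 ⊕ K) = M1 ⊕ M2 — the shared key cancels under XOR.
2e XOR e4 = ca
bd XOR fb = 46
71 XOR aa = db
1f XOR 26 = 39
ff XOR ed = 12
82 XOR 7b = f9
59 XOR 6f = 36
1e XOR 90 = 8e
c6 XOR a5 = 63
e4 XOR 23 = c7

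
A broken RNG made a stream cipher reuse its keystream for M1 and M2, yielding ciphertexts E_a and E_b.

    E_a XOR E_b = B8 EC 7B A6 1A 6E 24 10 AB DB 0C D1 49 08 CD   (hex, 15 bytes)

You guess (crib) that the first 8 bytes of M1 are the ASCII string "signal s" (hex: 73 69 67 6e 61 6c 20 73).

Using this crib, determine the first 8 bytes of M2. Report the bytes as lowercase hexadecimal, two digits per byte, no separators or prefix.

cb851cc87b020463

Since E_a ⊕ E_b = M1 ⊕ M2, XORing with the guessed M1 bytes yields the corresponding M2 bytes: M2 = (E_a ⊕ E_b) ⊕ M1.
byte 0: b8 ^ 73 = cb
byte 1: ec ^ 69 = 85
byte 2: 7b ^ 67 = 1c
byte 3: a6 ^ 6e = c8
byte 4: 1a ^ 61 = 7b
byte 5: 6e ^ 6c = 02
byte 6: 24 ^ 20 = 04
byte 7: 10 ^ 73 = 63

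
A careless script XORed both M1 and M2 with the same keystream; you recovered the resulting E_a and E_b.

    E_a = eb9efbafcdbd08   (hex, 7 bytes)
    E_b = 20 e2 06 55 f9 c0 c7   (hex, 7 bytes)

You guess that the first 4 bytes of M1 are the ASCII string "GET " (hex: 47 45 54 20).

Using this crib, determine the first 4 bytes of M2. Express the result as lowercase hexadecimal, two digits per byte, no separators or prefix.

8c39a9da

First, E_a ⊕ E_b = (M1 ⊕ K) ⊕ (M2 ⊕ K) = M1 ⊕ M2, so the key drops out. Then M2 = (M1 ⊕ M2) ⊕ M1 over the first 4 bytes.
byte 0: (eb ^ 20) ^ 47 = cb ^ 47 = 8c
byte 1: (9e ^ e2) ^ 45 = 7c ^ 45 = 39
byte 2: (fb ^ 06) ^ 54 = fd ^ 54 = a9
byte 3: (af ^ 55) ^ 20 = fa ^ 20 = da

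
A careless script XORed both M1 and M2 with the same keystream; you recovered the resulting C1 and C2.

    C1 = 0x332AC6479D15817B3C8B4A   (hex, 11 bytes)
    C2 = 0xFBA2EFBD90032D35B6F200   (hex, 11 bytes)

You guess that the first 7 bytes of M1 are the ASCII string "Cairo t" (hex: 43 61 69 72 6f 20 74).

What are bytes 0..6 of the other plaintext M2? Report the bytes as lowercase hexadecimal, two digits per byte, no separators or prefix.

8be940886236d8

First, C1 ⊕ C2 = (M1 ⊕ K) ⊕ (M2 ⊕ K) = M1 ⊕ M2, so the key drops out. Then M2 = (M1 ⊕ M2) ⊕ M1 over the first 7 bytes.
byte 0: (33 xor fb) xor 43 = c8 xor 43 = 8b
byte 1: (2a xor a2) xor 61 = 88 xor 61 = e9
byte 2: (c6 xor ef) xor 69 = 29 xor 69 = 40
byte 3: (47 xor bd) xor 72 = fa xor 72 = 88
byte 4: (9d xor 90) xor 6f = 0d xor 6f = 62
byte 5: (15 xor 03) xor 20 = 16 xor 20 = 36
byte 6: (81 xor 2d) xor 74 = ac xor 74 = d8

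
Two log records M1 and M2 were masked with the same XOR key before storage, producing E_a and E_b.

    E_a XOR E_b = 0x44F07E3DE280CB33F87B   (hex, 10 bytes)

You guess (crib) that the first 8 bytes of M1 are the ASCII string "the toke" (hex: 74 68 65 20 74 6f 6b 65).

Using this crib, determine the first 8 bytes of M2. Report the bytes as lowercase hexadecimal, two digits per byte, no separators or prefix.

Since E_a ⊕ E_b = M1 ⊕ M2, XORing with the guessed M1 bytes yields the corresponding M2 bytes: M2 = (E_a ⊕ E_b) ⊕ M1.
byte 0: 44 XOR 74 = 30
byte 1: f0 XOR 68 = 98
byte 2: 7e XOR 65 = 1b
byte 3: 3d XOR 20 = 1d
byte 4: e2 XOR 74 = 96
byte 5: 80 XOR 6f = ef
byte 6: cb XOR 6b = a0
byte 7: 33 XOR 65 = 56

30981b1d96efa056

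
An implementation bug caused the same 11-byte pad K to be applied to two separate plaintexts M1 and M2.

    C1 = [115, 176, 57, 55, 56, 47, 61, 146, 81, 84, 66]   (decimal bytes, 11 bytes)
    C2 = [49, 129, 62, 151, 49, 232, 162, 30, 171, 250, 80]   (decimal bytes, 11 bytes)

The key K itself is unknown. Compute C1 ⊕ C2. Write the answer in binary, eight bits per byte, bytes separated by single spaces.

C1 ⊕ C2 = (M1 ⊕ K) ⊕ (M2 ⊕ K) = M1 ⊕ M2 — the shared key cancels under XOR.
73 ⊕ 31 = 42
b0 ⊕ 81 = 31
39 ⊕ 3e = 07
37 ⊕ 97 = a0
38 ⊕ 31 = 09
2f ⊕ e8 = c7
3d ⊕ a2 = 9f
92 ⊕ 1e = 8c
51 ⊕ ab = fa
54 ⊕ fa = ae
42 ⊕ 50 = 12

01000010 00110001 00000111 10100000 00001001 11000111 10011111 10001100 11111010 10101110 00010010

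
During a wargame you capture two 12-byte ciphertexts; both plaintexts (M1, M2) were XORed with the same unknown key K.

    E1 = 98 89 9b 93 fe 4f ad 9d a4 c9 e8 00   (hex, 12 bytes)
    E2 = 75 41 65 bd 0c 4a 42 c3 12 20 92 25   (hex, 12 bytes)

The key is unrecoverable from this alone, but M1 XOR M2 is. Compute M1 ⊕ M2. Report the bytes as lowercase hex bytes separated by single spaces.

ed c8 fe 2e f2 05 ef 5e b6 e9 7a 25

E1 ⊕ E2 = (M1 ⊕ K) ⊕ (M2 ⊕ K) = M1 ⊕ M2 — the shared key cancels under XOR.
152 ⊕ 117 = 237
137 ⊕  65 = 200
155 ⊕ 101 = 254
147 ⊕ 189 =  46
254 ⊕  12 = 242
 79 ⊕  74 =   5
173 ⊕  66 = 239
157 ⊕ 195 =  94
164 ⊕  18 = 182
201 ⊕  32 = 233
232 ⊕ 146 = 122
  0 ⊕  37 =  37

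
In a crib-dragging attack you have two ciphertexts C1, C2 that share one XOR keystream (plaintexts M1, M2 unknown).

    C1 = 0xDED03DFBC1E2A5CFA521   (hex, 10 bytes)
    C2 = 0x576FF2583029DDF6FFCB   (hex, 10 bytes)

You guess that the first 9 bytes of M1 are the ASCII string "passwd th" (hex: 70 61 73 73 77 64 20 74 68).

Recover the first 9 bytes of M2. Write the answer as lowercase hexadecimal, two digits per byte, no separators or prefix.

First, C1 ⊕ C2 = (M1 ⊕ K) ⊕ (M2 ⊕ K) = M1 ⊕ M2, so the key drops out. Then M2 = (M1 ⊕ M2) ⊕ M1 over the first 9 bytes.
byte 0: (de ⊕ 57) ⊕ 70 = 89 ⊕ 70 = f9
byte 1: (d0 ⊕ 6f) ⊕ 61 = bf ⊕ 61 = de
byte 2: (3d ⊕ f2) ⊕ 73 = cf ⊕ 73 = bc
byte 3: (fb ⊕ 58) ⊕ 73 = a3 ⊕ 73 = d0
byte 4: (c1 ⊕ 30) ⊕ 77 = f1 ⊕ 77 = 86
byte 5: (e2 ⊕ 29) ⊕ 64 = cb ⊕ 64 = af
byte 6: (a5 ⊕ dd) ⊕ 20 = 78 ⊕ 20 = 58
byte 7: (cf ⊕ f6) ⊕ 74 = 39 ⊕ 74 = 4d
byte 8: (a5 ⊕ ff) ⊕ 68 = 5a ⊕ 68 = 32

f9debcd086af584d32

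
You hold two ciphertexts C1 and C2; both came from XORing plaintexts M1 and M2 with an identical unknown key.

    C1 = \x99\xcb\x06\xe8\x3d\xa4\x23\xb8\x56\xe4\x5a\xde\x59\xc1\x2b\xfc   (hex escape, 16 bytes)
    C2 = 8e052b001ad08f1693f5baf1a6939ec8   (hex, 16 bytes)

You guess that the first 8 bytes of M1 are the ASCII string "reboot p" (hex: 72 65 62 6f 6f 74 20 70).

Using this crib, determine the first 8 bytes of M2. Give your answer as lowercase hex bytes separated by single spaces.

First, C1 ⊕ C2 = (M1 ⊕ K) ⊕ (M2 ⊕ K) = M1 ⊕ M2, so the key drops out. Then M2 = (M1 ⊕ M2) ⊕ M1 over the first 8 bytes.
byte 0: (99 ⊕ 8e) ⊕ 72 = 17 ⊕ 72 = 65
byte 1: (cb ⊕ 05) ⊕ 65 = ce ⊕ 65 = ab
byte 2: (06 ⊕ 2b) ⊕ 62 = 2d ⊕ 62 = 4f
byte 3: (e8 ⊕ 00) ⊕ 6f = e8 ⊕ 6f = 87
byte 4: (3d ⊕ 1a) ⊕ 6f = 27 ⊕ 6f = 48
byte 5: (a4 ⊕ d0) ⊕ 74 = 74 ⊕ 74 = 00
byte 6: (23 ⊕ 8f) ⊕ 20 = ac ⊕ 20 = 8c
byte 7: (b8 ⊕ 16) ⊕ 70 = ae ⊕ 70 = de

65 ab 4f 87 48 00 8c de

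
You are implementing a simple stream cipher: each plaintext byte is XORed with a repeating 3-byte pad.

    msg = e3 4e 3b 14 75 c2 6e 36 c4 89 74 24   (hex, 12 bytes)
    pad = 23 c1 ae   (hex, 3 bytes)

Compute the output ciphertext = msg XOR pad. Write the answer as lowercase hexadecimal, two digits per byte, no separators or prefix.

c08f9537b46c4df76aaab58a

The 3-byte key repeats, so the effective keystream is 23 c1 ae 23 c1 ae 23 c1 ae 23 c1 ae.
byte 0: e3 xor 23 = c0
byte 1: 4e xor c1 = 8f
byte 2: 3b xor ae = 95
byte 3: 14 xor 23 = 37
byte 4: 75 xor c1 = b4
byte 5: c2 xor ae = 6c
byte 6: 6e xor 23 = 4d
byte 7: 36 xor c1 = f7
byte 8: c4 xor ae = 6a
byte 9: 89 xor 23 = aa
byte 10: 74 xor c1 = b5
byte 11: 24 xor ae = 8a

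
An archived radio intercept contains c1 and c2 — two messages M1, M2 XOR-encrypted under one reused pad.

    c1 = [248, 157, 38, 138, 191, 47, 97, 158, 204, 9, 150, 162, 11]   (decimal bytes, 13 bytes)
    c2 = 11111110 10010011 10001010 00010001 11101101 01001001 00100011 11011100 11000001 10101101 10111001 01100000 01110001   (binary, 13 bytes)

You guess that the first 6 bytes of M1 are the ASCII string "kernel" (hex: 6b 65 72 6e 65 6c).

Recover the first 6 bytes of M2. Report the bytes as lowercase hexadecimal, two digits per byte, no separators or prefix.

First, c1 ⊕ c2 = (M1 ⊕ K) ⊕ (M2 ⊕ K) = M1 ⊕ M2, so the key drops out. Then M2 = (M1 ⊕ M2) ⊕ M1 over the first 6 bytes.
byte 0: (f8 ⊕ fe) ⊕ 6b = 06 ⊕ 6b = 6d
byte 1: (9d ⊕ 93) ⊕ 65 = 0e ⊕ 65 = 6b
byte 2: (26 ⊕ 8a) ⊕ 72 = ac ⊕ 72 = de
byte 3: (8a ⊕ 11) ⊕ 6e = 9b ⊕ 6e = f5
byte 4: (bf ⊕ ed) ⊕ 65 = 52 ⊕ 65 = 37
byte 5: (2f ⊕ 49) ⊕ 6c = 66 ⊕ 6c = 0a

6d6bdef5370a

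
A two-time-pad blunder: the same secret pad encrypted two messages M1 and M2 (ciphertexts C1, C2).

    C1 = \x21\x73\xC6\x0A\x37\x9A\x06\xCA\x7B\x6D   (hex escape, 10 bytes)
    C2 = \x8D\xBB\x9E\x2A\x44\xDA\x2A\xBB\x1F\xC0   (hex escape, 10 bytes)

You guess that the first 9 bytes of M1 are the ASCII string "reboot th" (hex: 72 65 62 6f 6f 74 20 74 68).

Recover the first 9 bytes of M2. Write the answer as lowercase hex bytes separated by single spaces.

de ad 3a 4f 1c 34 0c 05 0c

First, C1 ⊕ C2 = (M1 ⊕ K) ⊕ (M2 ⊕ K) = M1 ⊕ M2, so the key drops out. Then M2 = (M1 ⊕ M2) ⊕ M1 over the first 9 bytes.
byte 0: (21 xor 8d) xor 72 = ac xor 72 = de
byte 1: (73 xor bb) xor 65 = c8 xor 65 = ad
byte 2: (c6 xor 9e) xor 62 = 58 xor 62 = 3a
byte 3: (0a xor 2a) xor 6f = 20 xor 6f = 4f
byte 4: (37 xor 44) xor 6f = 73 xor 6f = 1c
byte 5: (9a xor da) xor 74 = 40 xor 74 = 34
byte 6: (06 xor 2a) xor 20 = 2c xor 20 = 0c
byte 7: (ca xor bb) xor 74 = 71 xor 74 = 05
byte 8: (7b xor 1f) xor 68 = 64 xor 68 = 0c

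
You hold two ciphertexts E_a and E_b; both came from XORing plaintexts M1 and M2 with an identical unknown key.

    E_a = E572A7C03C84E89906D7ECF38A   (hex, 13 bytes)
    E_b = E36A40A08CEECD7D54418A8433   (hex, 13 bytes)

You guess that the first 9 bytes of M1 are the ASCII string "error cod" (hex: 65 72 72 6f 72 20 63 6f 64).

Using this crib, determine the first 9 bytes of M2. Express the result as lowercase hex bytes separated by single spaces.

First, E_a ⊕ E_b = (M1 ⊕ K) ⊕ (M2 ⊕ K) = M1 ⊕ M2, so the key drops out. Then M2 = (M1 ⊕ M2) ⊕ M1 over the first 9 bytes.
byte 0: (e5 ^ e3) ^ 65 = 06 ^ 65 = 63
byte 1: (72 ^ 6a) ^ 72 = 18 ^ 72 = 6a
byte 2: (a7 ^ 40) ^ 72 = e7 ^ 72 = 95
byte 3: (c0 ^ a0) ^ 6f = 60 ^ 6f = 0f
byte 4: (3c ^ 8c) ^ 72 = b0 ^ 72 = c2
byte 5: (84 ^ ee) ^ 20 = 6a ^ 20 = 4a
byte 6: (e8 ^ cd) ^ 63 = 25 ^ 63 = 46
byte 7: (99 ^ 7d) ^ 6f = e4 ^ 6f = 8b
byte 8: (06 ^ 54) ^ 64 = 52 ^ 64 = 36

63 6a 95 0f c2 4a 46 8b 36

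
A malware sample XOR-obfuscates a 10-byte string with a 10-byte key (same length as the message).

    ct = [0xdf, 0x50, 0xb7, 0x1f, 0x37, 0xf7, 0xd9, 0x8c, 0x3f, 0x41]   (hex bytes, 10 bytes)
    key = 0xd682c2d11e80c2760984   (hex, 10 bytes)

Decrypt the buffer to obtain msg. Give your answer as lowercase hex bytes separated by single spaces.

byte 0: df xor d6 = 09
byte 1: 50 xor 82 = d2
byte 2: b7 xor c2 = 75
byte 3: 1f xor d1 = ce
byte 4: 37 xor 1e = 29
byte 5: f7 xor 80 = 77
byte 6: d9 xor c2 = 1b
byte 7: 8c xor 76 = fa
byte 8: 3f xor 09 = 36
byte 9: 41 xor 84 = c5

09 d2 75 ce 29 77 1b fa 36 c5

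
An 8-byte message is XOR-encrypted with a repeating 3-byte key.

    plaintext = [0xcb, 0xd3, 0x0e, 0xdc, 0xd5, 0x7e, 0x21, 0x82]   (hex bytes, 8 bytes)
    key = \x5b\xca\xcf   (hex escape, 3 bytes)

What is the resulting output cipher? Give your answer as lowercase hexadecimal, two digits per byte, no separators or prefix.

The 3-byte key repeats, so the effective keystream is 5b ca cf 5b ca cf 5b ca.
byte 0: cb ⊕ 5b = 90
byte 1: d3 ⊕ ca = 19
byte 2: 0e ⊕ cf = c1
byte 3: dc ⊕ 5b = 87
byte 4: d5 ⊕ ca = 1f
byte 5: 7e ⊕ cf = b1
byte 6: 21 ⊕ 5b = 7a
byte 7: 82 ⊕ ca = 48

9019c1871fb17a48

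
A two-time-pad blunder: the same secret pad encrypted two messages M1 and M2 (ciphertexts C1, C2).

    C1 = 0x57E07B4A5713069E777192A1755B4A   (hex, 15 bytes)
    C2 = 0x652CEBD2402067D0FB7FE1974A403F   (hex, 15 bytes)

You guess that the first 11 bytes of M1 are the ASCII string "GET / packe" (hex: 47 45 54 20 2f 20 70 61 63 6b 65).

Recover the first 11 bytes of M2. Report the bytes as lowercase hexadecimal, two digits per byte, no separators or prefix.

First, C1 ⊕ C2 = (M1 ⊕ K) ⊕ (M2 ⊕ K) = M1 ⊕ M2, so the key drops out. Then M2 = (M1 ⊕ M2) ⊕ M1 over the first 11 bytes.
byte 0: (57 ^ 65) ^ 47 = 32 ^ 47 = 75
byte 1: (e0 ^ 2c) ^ 45 = cc ^ 45 = 89
byte 2: (7b ^ eb) ^ 54 = 90 ^ 54 = c4
byte 3: (4a ^ d2) ^ 20 = 98 ^ 20 = b8
byte 4: (57 ^ 40) ^ 2f = 17 ^ 2f = 38
byte 5: (13 ^ 20) ^ 20 = 33 ^ 20 = 13
byte 6: (06 ^ 67) ^ 70 = 61 ^ 70 = 11
byte 7: (9e ^ d0) ^ 61 = 4e ^ 61 = 2f
byte 8: (77 ^ fb) ^ 63 = 8c ^ 63 = ef
byte 9: (71 ^ 7f) ^ 6b = 0e ^ 6b = 65
byte 10: (92 ^ e1) ^ 65 = 73 ^ 65 = 16

7589c4b83813112fef6516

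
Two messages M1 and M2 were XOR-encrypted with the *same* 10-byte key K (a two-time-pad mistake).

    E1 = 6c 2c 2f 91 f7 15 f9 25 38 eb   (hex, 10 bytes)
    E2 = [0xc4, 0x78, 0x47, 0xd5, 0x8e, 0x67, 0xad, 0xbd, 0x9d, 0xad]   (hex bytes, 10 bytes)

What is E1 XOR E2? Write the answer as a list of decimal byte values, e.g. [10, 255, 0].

E1 ⊕ E2 = (M1 ⊕ K) ⊕ (M2 ⊕ K) = M1 ⊕ M2 — the shared key cancels under XOR.
6c ^ c4 = a8
2c ^ 78 = 54
2f ^ 47 = 68
91 ^ d5 = 44
f7 ^ 8e = 79
15 ^ 67 = 72
f9 ^ ad = 54
25 ^ bd = 98
38 ^ 9d = a5
eb ^ ad = 46

[168, 84, 104, 68, 121, 114, 84, 152, 165, 70]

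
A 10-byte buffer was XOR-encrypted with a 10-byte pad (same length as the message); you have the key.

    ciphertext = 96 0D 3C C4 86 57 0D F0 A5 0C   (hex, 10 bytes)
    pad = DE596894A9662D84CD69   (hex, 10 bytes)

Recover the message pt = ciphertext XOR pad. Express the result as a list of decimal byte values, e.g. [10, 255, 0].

[72, 84, 84, 80, 47, 49, 32, 116, 104, 101]

96 ⊕ de = 48
0d ⊕ 59 = 54
3c ⊕ 68 = 54
c4 ⊕ 94 = 50
86 ⊕ a9 = 2f
57 ⊕ 66 = 31
0d ⊕ 2d = 20
f0 ⊕ 84 = 74
a5 ⊕ cd = 68
0c ⊕ 69 = 65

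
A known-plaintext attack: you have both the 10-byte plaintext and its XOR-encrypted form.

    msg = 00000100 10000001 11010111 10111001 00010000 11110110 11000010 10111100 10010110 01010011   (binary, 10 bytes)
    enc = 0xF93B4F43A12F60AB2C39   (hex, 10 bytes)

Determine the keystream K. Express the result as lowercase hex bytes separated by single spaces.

fd ba 98 fa b1 d9 a2 17 ba 6a

Since enc = msg ⊕ K, XORing both sides with msg gives K = msg ⊕ enc.
00000100 XOR 11111001 = 11111101
10000001 XOR 00111011 = 10111010
11010111 XOR 01001111 = 10011000
10111001 XOR 01000011 = 11111010
00010000 XOR 10100001 = 10110001
11110110 XOR 00101111 = 11011001
11000010 XOR 01100000 = 10100010
10111100 XOR 10101011 = 00010111
10010110 XOR 00101100 = 10111010
01010011 XOR 00111001 = 01101010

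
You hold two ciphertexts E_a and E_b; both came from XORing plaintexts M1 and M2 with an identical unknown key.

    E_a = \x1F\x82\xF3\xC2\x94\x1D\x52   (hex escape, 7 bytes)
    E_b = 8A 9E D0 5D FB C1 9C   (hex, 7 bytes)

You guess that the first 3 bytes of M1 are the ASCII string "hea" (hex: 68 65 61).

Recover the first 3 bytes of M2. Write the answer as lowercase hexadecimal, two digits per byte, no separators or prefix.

fd7942

First, E_a ⊕ E_b = (M1 ⊕ K) ⊕ (M2 ⊕ K) = M1 ⊕ M2, so the key drops out. Then M2 = (M1 ⊕ M2) ⊕ M1 over the first 3 bytes.
byte 0: (1f xor 8a) xor 68 = 95 xor 68 = fd
byte 1: (82 xor 9e) xor 65 = 1c xor 65 = 79
byte 2: (f3 xor d0) xor 61 = 23 xor 61 = 42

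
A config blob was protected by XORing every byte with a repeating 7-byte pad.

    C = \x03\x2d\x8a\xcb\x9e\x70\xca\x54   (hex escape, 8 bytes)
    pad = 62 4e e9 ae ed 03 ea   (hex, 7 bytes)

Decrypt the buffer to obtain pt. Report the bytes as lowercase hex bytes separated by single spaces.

The 7-byte key repeats, so the effective keystream is 62 4e e9 ae ed 03 ea 62.
byte 0: 03 xor 62 = 61
byte 1: 2d xor 4e = 63
byte 2: 8a xor e9 = 63
byte 3: cb xor ae = 65
byte 4: 9e xor ed = 73
byte 5: 70 xor 03 = 73
byte 6: ca xor ea = 20
byte 7: 54 xor 62 = 36

61 63 63 65 73 73 20 36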